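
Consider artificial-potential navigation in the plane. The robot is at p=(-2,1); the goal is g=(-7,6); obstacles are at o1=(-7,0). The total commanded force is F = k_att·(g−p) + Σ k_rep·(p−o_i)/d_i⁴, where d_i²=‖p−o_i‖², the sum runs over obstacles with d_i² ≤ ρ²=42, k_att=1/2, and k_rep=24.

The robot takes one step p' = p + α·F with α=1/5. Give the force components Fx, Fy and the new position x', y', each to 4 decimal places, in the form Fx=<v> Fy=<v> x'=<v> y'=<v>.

F_att = 1/2·(g−p) = 1/2·(-5,5) = (-2.5000,2.5000)
o1: d²=26 ≤ ρ²=42; F_rep = 24·(5,1)/26² = (0.1775,0.0355)
F = F_att + ΣF_rep = (-2.3225,2.5355)
p' = p + 1/5·F = (-2.4645,1.5071)

Fx=-2.3225 Fy=2.5355 x'=-2.4645 y'=1.5071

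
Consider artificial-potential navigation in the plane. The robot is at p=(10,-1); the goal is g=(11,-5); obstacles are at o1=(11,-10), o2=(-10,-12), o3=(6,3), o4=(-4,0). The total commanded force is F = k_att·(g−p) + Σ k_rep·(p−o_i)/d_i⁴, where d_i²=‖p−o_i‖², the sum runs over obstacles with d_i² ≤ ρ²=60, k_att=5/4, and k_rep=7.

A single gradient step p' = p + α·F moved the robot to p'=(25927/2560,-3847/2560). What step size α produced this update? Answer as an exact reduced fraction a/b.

F_att = 5/4·(g−p) = 5/4·(1,-4) = (1.2500,-5.0000)
o1: d²=82 > ρ²=60 → inactive
o2: d²=521 > ρ²=60 → inactive
o3: d²=32 ≤ ρ²=60; F_rep = 7·(4,-4)/32² = (0.0273,-0.0273)
o4: d²=197 > ρ²=60 → inactive
F = F_att + ΣF_rep = (1.2773,-5.0273)
Δp = p'−p = (0.1277,-0.5027); α = Δx/Fx = (327/2560) / (327/256) = 1/10
check: Δy/Fy = (-1287/2560) / (-1287/256) = 1/10 ✓

α = 1/10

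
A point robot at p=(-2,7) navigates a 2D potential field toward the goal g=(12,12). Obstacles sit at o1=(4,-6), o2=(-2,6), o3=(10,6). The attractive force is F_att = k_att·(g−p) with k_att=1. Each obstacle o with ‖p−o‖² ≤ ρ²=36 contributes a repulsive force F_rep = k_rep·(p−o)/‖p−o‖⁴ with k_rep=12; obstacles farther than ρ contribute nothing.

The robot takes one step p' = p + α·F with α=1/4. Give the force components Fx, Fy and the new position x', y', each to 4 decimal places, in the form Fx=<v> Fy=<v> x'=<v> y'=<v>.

Fx=14.0000 Fy=17.0000 x'=1.5000 y'=11.2500

F_att = 1·(g−p) = 1·(14,5) = (14.0000,5.0000)
o1: d²=205 > ρ²=36 → inactive
o2: d²=1 ≤ ρ²=36; F_rep = 12·(0,1)/1² = (0.0000,12.0000)
o3: d²=145 > ρ²=36 → inactive
F = F_att + ΣF_rep = (14.0000,17.0000)
p' = p + 1/4·F = (1.5000,11.2500)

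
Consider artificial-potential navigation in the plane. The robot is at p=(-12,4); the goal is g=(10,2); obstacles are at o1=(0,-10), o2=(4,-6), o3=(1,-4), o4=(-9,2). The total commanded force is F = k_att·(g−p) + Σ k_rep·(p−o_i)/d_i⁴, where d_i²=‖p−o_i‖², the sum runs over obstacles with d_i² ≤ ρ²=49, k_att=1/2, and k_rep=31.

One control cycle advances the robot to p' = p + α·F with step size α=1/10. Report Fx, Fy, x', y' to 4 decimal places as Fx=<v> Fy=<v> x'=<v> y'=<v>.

Fx=10.4497 Fy=-0.6331 x'=-10.9550 y'=3.9367

F_att = 1/2·(g−p) = 1/2·(22,-2) = (11.0000,-1.0000)
o1: d²=340 > ρ²=49 → inactive
o2: d²=356 > ρ²=49 → inactive
o3: d²=233 > ρ²=49 → inactive
o4: d²=13 ≤ ρ²=49; F_rep = 31·(-3,2)/13² = (-0.5503,0.3669)
F = F_att + ΣF_rep = (10.4497,-0.6331)
p' = p + 1/10·F = (-10.9550,3.9367)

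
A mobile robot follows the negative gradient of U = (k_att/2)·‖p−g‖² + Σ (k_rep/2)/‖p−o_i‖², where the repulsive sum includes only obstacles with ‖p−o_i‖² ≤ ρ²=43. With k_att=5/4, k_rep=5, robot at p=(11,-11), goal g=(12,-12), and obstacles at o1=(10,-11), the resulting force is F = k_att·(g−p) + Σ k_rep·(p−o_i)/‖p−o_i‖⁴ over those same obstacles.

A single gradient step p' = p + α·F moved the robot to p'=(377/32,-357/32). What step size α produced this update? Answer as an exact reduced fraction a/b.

α = 1/8

F_att = 5/4·(g−p) = 5/4·(1,-1) = (1.2500,-1.2500)
o1: d²=1 ≤ ρ²=43; F_rep = 5·(1,0)/1² = (5.0000,0.0000)
F = F_att + ΣF_rep = (6.2500,-1.2500)
Δp = p'−p = (0.7812,-0.1562); α = Δx/Fx = (25/32) / (25/4) = 1/8
check: Δy/Fy = (-5/32) / (-5/4) = 1/8 ✓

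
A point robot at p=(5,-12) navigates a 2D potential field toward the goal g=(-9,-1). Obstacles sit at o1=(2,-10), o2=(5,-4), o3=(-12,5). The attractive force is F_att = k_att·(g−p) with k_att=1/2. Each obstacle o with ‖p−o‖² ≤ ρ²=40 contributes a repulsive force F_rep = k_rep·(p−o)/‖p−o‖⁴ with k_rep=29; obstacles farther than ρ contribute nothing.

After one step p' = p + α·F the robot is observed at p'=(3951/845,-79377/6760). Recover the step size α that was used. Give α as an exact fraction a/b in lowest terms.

F_att = 1/2·(g−p) = 1/2·(-14,11) = (-7.0000,5.5000)
o1: d²=13 ≤ ρ²=40; F_rep = 29·(3,-2)/13² = (0.5148,-0.3432)
o2: d²=64 > ρ²=40 → inactive
o3: d²=578 > ρ²=40 → inactive
F = F_att + ΣF_rep = (-6.4852,5.1568)
Δp = p'−p = (-0.3243,0.2578); α = Δx/Fx = (-274/845) / (-1096/169) = 1/20
check: Δy/Fy = (1743/6760) / (1743/338) = 1/20 ✓

α = 1/20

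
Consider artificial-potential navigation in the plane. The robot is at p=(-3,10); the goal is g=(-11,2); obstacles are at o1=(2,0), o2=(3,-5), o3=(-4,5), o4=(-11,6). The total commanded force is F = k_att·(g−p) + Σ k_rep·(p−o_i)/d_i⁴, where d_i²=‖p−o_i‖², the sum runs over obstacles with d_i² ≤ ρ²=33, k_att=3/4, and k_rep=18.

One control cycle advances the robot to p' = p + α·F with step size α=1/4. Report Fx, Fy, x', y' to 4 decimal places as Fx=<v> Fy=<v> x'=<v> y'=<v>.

Fx=-5.9734 Fy=-5.8669 x'=-4.4933 y'=8.5333

F_att = 3/4·(g−p) = 3/4·(-8,-8) = (-6.0000,-6.0000)
o1: d²=125 > ρ²=33 → inactive
o2: d²=261 > ρ²=33 → inactive
o3: d²=26 ≤ ρ²=33; F_rep = 18·(1,5)/26² = (0.0266,0.1331)
o4: d²=80 > ρ²=33 → inactive
F = F_att + ΣF_rep = (-5.9734,-5.8669)
p' = p + 1/4·F = (-4.4933,8.5333)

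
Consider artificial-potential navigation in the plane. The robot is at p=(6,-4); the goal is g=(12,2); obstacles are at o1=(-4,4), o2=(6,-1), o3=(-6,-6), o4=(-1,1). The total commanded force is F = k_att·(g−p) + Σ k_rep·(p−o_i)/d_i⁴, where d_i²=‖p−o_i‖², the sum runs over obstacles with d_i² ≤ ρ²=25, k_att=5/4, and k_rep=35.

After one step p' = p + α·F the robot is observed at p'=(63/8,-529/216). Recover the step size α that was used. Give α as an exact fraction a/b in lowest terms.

F_att = 5/4·(g−p) = 5/4·(6,6) = (7.5000,7.5000)
o1: d²=164 > ρ²=25 → inactive
o2: d²=9 ≤ ρ²=25; F_rep = 35·(0,-3)/9² = (0.0000,-1.2963)
o3: d²=148 > ρ²=25 → inactive
o4: d²=74 > ρ²=25 → inactive
F = F_att + ΣF_rep = (7.5000,6.2037)
Δp = p'−p = (1.8750,1.5509); α = Δx/Fx = (15/8) / (15/2) = 1/4
check: Δy/Fy = (335/216) / (335/54) = 1/4 ✓

α = 1/4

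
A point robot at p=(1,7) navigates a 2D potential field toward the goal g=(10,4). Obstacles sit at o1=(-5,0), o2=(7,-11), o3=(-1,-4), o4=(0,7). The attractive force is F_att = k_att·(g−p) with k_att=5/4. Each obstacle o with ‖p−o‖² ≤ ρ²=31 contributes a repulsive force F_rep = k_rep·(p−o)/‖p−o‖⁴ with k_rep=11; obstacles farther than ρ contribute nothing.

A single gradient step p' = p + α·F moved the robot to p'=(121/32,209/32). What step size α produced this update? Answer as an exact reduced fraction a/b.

F_att = 5/4·(g−p) = 5/4·(9,-3) = (11.2500,-3.7500)
o1: d²=85 > ρ²=31 → inactive
o2: d²=360 > ρ²=31 → inactive
o3: d²=125 > ρ²=31 → inactive
o4: d²=1 ≤ ρ²=31; F_rep = 11·(1,0)/1² = (11.0000,0.0000)
F = F_att + ΣF_rep = (22.2500,-3.7500)
Δp = p'−p = (2.7812,-0.4688); α = Δx/Fx = (89/32) / (89/4) = 1/8
check: Δy/Fy = (-15/32) / (-15/4) = 1/8 ✓

α = 1/8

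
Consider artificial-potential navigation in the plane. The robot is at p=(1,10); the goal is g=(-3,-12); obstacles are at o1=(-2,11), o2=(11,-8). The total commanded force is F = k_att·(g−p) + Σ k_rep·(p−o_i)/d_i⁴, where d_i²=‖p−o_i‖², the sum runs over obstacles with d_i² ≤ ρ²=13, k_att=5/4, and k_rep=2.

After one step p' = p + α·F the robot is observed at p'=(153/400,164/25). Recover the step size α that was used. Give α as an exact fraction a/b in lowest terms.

F_att = 5/4·(g−p) = 5/4·(-4,-22) = (-5.0000,-27.5000)
o1: d²=10 ≤ ρ²=13; F_rep = 2·(3,-1)/10² = (0.0600,-0.0200)
o2: d²=424 > ρ²=13 → inactive
F = F_att + ΣF_rep = (-4.9400,-27.5200)
Δp = p'−p = (-0.6175,-3.4400); α = Δx/Fx = (-247/400) / (-247/50) = 1/8
check: Δy/Fy = (-86/25) / (-688/25) = 1/8 ✓

α = 1/8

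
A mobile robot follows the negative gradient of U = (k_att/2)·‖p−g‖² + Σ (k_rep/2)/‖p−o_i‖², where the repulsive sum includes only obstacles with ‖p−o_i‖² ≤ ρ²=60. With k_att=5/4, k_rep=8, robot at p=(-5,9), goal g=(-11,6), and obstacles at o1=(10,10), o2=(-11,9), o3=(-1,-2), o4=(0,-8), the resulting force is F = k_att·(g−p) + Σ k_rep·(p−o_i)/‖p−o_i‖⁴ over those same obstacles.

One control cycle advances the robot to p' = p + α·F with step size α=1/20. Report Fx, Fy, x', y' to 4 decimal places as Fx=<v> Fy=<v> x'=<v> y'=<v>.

Fx=-7.4630 Fy=-3.7500 x'=-5.3731 y'=8.8125

F_att = 5/4·(g−p) = 5/4·(-6,-3) = (-7.5000,-3.7500)
o1: d²=226 > ρ²=60 → inactive
o2: d²=36 ≤ ρ²=60; F_rep = 8·(6,0)/36² = (0.0370,0.0000)
o3: d²=137 > ρ²=60 → inactive
o4: d²=314 > ρ²=60 → inactive
F = F_att + ΣF_rep = (-7.4630,-3.7500)
p' = p + 1/20·F = (-5.3731,8.8125)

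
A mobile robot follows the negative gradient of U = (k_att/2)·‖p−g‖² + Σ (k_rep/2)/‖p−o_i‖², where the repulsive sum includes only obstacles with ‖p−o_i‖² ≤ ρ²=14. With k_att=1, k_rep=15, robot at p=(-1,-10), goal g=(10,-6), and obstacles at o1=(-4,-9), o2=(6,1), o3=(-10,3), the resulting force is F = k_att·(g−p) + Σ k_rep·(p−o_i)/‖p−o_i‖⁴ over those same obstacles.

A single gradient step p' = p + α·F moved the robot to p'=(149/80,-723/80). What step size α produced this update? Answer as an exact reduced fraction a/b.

α = 1/4

F_att = 1·(g−p) = 1·(11,4) = (11.0000,4.0000)
o1: d²=10 ≤ ρ²=14; F_rep = 15·(3,-1)/10² = (0.4500,-0.1500)
o2: d²=170 > ρ²=14 → inactive
o3: d²=250 > ρ²=14 → inactive
F = F_att + ΣF_rep = (11.4500,3.8500)
Δp = p'−p = (2.8625,0.9625); α = Δx/Fx = (229/80) / (229/20) = 1/4
check: Δy/Fy = (77/80) / (77/20) = 1/4 ✓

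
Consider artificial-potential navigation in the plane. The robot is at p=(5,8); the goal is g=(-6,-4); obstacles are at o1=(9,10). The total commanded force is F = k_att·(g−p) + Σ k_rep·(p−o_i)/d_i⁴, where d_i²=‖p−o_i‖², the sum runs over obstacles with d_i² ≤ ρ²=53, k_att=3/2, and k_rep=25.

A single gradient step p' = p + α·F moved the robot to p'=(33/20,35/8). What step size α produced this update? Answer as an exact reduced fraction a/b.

F_att = 3/2·(g−p) = 3/2·(-11,-12) = (-16.5000,-18.0000)
o1: d²=20 ≤ ρ²=53; F_rep = 25·(-4,-2)/20² = (-0.2500,-0.1250)
F = F_att + ΣF_rep = (-16.7500,-18.1250)
Δp = p'−p = (-3.3500,-3.6250); α = Δx/Fx = (-67/20) / (-67/4) = 1/5
check: Δy/Fy = (-29/8) / (-145/8) = 1/5 ✓

α = 1/5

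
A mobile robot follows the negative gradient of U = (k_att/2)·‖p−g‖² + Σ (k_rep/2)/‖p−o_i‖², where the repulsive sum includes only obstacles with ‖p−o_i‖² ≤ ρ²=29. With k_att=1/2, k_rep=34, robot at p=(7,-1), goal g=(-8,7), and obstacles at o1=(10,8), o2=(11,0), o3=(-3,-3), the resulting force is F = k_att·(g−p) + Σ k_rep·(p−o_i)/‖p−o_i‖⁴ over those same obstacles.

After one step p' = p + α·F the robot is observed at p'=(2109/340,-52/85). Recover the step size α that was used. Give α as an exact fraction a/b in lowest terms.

α = 1/10

F_att = 1/2·(g−p) = 1/2·(-15,8) = (-7.5000,4.0000)
o1: d²=90 > ρ²=29 → inactive
o2: d²=17 ≤ ρ²=29; F_rep = 34·(-4,-1)/17² = (-0.4706,-0.1176)
o3: d²=104 > ρ²=29 → inactive
F = F_att + ΣF_rep = (-7.9706,3.8824)
Δp = p'−p = (-0.7971,0.3882); α = Δx/Fx = (-271/340) / (-271/34) = 1/10
check: Δy/Fy = (33/85) / (66/17) = 1/10 ✓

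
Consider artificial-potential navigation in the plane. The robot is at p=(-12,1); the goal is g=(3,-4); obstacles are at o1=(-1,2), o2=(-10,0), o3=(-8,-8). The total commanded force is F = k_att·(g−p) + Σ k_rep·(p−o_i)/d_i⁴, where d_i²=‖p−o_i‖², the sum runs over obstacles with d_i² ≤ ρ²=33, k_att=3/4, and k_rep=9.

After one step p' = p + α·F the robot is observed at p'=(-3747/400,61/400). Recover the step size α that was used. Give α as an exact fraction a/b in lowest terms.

α = 1/4

F_att = 3/4·(g−p) = 3/4·(15,-5) = (11.2500,-3.7500)
o1: d²=122 > ρ²=33 → inactive
o2: d²=5 ≤ ρ²=33; F_rep = 9·(-2,1)/5² = (-0.7200,0.3600)
o3: d²=97 > ρ²=33 → inactive
F = F_att + ΣF_rep = (10.5300,-3.3900)
Δp = p'−p = (2.6325,-0.8475); α = Δx/Fx = (1053/400) / (1053/100) = 1/4
check: Δy/Fy = (-339/400) / (-339/100) = 1/4 ✓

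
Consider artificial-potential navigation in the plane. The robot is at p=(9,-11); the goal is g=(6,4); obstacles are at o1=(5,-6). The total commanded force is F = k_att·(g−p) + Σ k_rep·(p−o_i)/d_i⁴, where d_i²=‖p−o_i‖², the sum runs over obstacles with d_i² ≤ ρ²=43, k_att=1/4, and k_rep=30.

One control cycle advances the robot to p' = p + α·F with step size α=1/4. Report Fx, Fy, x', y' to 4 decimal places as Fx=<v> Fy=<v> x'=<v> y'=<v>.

F_att = 1/4·(g−p) = 1/4·(-3,15) = (-0.7500,3.7500)
o1: d²=41 ≤ ρ²=43; F_rep = 30·(4,-5)/41² = (0.0714,-0.0892)
F = F_att + ΣF_rep = (-0.6786,3.6608)
p' = p + 1/4·F = (8.8303,-10.0848)

Fx=-0.6786 Fy=3.6608 x'=8.8303 y'=-10.0848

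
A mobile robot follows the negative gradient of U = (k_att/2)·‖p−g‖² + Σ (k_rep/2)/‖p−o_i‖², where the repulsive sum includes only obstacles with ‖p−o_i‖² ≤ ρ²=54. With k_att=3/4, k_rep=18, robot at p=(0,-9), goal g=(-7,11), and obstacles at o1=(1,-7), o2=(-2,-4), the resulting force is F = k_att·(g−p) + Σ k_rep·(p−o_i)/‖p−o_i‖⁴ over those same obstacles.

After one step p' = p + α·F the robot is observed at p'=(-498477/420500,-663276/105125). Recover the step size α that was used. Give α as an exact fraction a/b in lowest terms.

α = 1/5

F_att = 3/4·(g−p) = 3/4·(-7,20) = (-5.2500,15.0000)
o1: d²=5 ≤ ρ²=54; F_rep = 18·(-1,-2)/5² = (-0.7200,-1.4400)
o2: d²=29 ≤ ρ²=54; F_rep = 18·(2,-5)/29² = (0.0428,-0.1070)
F = F_att + ΣF_rep = (-5.9272,13.4530)
Δp = p'−p = (-1.1854,2.6906); α = Δx/Fx = (-498477/420500) / (-498477/84100) = 1/5
check: Δy/Fy = (282849/105125) / (282849/21025) = 1/5 ✓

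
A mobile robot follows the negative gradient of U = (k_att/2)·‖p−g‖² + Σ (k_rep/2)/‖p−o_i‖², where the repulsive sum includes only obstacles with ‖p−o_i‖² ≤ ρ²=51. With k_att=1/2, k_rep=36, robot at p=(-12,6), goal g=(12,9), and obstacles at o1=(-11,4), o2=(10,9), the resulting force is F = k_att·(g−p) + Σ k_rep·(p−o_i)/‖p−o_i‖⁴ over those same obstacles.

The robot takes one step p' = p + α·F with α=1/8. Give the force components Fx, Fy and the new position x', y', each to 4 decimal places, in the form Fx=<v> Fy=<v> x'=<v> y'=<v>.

F_att = 1/2·(g−p) = 1/2·(24,3) = (12.0000,1.5000)
o1: d²=5 ≤ ρ²=51; F_rep = 36·(-1,2)/5² = (-1.4400,2.8800)
o2: d²=493 > ρ²=51 → inactive
F = F_att + ΣF_rep = (10.5600,4.3800)
p' = p + 1/8·F = (-10.6800,6.5475)

Fx=10.5600 Fy=4.3800 x'=-10.6800 y'=6.5475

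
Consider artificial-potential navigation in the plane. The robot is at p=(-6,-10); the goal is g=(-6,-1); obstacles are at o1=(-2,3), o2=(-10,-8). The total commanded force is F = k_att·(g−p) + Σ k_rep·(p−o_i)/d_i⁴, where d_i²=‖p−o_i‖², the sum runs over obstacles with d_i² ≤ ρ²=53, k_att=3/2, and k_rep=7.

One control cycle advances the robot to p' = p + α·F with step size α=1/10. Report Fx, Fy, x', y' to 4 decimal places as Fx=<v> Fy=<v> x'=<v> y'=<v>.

Fx=0.0700 Fy=13.4650 x'=-5.9930 y'=-8.6535

F_att = 3/2·(g−p) = 3/2·(0,9) = (0.0000,13.5000)
o1: d²=185 > ρ²=53 → inactive
o2: d²=20 ≤ ρ²=53; F_rep = 7·(4,-2)/20² = (0.0700,-0.0350)
F = F_att + ΣF_rep = (0.0700,13.4650)
p' = p + 1/10·F = (-5.9930,-8.6535)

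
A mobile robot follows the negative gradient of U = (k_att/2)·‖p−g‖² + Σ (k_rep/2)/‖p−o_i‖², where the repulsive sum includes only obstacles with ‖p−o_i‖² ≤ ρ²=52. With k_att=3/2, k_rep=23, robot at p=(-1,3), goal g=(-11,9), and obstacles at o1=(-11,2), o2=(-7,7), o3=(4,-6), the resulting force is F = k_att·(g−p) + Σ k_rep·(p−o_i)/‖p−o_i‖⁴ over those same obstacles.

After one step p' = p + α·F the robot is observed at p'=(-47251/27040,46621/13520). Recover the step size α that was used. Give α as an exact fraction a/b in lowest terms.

F_att = 3/2·(g−p) = 3/2·(-10,6) = (-15.0000,9.0000)
o1: d²=101 > ρ²=52 → inactive
o2: d²=52 ≤ ρ²=52; F_rep = 23·(6,-4)/52² = (0.0510,-0.0340)
o3: d²=106 > ρ²=52 → inactive
F = F_att + ΣF_rep = (-14.9490,8.9660)
Δp = p'−p = (-0.7474,0.4483); α = Δx/Fx = (-20211/27040) / (-20211/1352) = 1/20
check: Δy/Fy = (6061/13520) / (6061/676) = 1/20 ✓

α = 1/20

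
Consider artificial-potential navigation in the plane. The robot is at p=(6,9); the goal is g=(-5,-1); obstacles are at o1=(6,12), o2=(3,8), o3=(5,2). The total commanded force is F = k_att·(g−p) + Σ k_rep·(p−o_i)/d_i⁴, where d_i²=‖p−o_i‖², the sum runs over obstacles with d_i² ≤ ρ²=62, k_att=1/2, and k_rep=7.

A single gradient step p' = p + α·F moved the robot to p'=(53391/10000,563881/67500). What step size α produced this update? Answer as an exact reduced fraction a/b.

α = 1/8

F_att = 1/2·(g−p) = 1/2·(-11,-10) = (-5.5000,-5.0000)
o1: d²=9 ≤ ρ²=62; F_rep = 7·(0,-3)/9² = (0.0000,-0.2593)
o2: d²=10 ≤ ρ²=62; F_rep = 7·(3,1)/10² = (0.2100,0.0700)
o3: d²=50 ≤ ρ²=62; F_rep = 7·(1,7)/50² = (0.0028,0.0196)
F = F_att + ΣF_rep = (-5.2872,-5.1697)
Δp = p'−p = (-0.6609,-0.6462); α = Δx/Fx = (-6609/10000) / (-6609/1250) = 1/8
check: Δy/Fy = (-43619/67500) / (-87238/16875) = 1/8 ✓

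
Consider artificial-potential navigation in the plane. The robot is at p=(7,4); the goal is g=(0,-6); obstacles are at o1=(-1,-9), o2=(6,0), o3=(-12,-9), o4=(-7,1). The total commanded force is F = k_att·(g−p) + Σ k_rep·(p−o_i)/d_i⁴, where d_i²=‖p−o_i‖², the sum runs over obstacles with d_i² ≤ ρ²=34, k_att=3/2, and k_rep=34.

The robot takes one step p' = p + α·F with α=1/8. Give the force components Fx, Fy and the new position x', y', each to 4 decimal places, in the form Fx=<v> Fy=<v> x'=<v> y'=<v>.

Fx=-10.3824 Fy=-14.5294 x'=5.7022 y'=2.1838

F_att = 3/2·(g−p) = 3/2·(-7,-10) = (-10.5000,-15.0000)
o1: d²=233 > ρ²=34 → inactive
o2: d²=17 ≤ ρ²=34; F_rep = 34·(1,4)/17² = (0.1176,0.4706)
o3: d²=530 > ρ²=34 → inactive
o4: d²=205 > ρ²=34 → inactive
F = F_att + ΣF_rep = (-10.3824,-14.5294)
p' = p + 1/8·F = (5.7022,2.1838)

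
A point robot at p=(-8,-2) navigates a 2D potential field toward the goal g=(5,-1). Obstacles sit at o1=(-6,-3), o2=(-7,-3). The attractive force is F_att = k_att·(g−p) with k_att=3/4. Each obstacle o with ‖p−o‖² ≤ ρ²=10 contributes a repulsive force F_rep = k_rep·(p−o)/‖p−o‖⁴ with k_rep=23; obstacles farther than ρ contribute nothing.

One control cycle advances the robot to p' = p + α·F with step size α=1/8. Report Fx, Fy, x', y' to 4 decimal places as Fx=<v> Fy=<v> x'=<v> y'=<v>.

F_att = 3/4·(g−p) = 3/4·(13,1) = (9.7500,0.7500)
o1: d²=5 ≤ ρ²=10; F_rep = 23·(-2,1)/5² = (-1.8400,0.9200)
o2: d²=2 ≤ ρ²=10; F_rep = 23·(-1,1)/2² = (-5.7500,5.7500)
F = F_att + ΣF_rep = (2.1600,7.4200)
p' = p + 1/8·F = (-7.7300,-1.0725)

Fx=2.1600 Fy=7.4200 x'=-7.7300 y'=-1.0725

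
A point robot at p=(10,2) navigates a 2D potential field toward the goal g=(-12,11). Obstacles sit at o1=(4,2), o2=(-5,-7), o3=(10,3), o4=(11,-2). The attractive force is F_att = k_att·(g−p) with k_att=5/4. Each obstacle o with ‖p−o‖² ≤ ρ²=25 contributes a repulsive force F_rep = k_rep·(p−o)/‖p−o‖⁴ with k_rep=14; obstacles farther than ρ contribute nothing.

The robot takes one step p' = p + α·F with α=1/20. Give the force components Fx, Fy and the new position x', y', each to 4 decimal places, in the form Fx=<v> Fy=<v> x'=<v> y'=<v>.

F_att = 5/4·(g−p) = 5/4·(-22,9) = (-27.5000,11.2500)
o1: d²=36 > ρ²=25 → inactive
o2: d²=306 > ρ²=25 → inactive
o3: d²=1 ≤ ρ²=25; F_rep = 14·(0,-1)/1² = (0.0000,-14.0000)
o4: d²=17 ≤ ρ²=25; F_rep = 14·(-1,4)/17² = (-0.0484,0.1938)
F = F_att + ΣF_rep = (-27.5484,-2.5562)
p' = p + 1/20·F = (8.6226,1.8722)

Fx=-27.5484 Fy=-2.5562 x'=8.6226 y'=1.8722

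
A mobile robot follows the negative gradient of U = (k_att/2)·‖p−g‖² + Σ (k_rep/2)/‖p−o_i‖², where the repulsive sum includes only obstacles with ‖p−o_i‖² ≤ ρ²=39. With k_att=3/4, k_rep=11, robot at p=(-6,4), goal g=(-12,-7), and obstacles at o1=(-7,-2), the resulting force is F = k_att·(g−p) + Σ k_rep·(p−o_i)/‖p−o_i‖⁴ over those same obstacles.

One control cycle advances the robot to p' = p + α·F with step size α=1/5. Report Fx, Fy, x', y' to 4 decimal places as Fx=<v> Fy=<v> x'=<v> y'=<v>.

Fx=-4.4920 Fy=-8.2018 x'=-6.8984 y'=2.3596

F_att = 3/4·(g−p) = 3/4·(-6,-11) = (-4.5000,-8.2500)
o1: d²=37 ≤ ρ²=39; F_rep = 11·(1,6)/37² = (0.0080,0.0482)
F = F_att + ΣF_rep = (-4.4920,-8.2018)
p' = p + 1/5·F = (-6.8984,2.3596)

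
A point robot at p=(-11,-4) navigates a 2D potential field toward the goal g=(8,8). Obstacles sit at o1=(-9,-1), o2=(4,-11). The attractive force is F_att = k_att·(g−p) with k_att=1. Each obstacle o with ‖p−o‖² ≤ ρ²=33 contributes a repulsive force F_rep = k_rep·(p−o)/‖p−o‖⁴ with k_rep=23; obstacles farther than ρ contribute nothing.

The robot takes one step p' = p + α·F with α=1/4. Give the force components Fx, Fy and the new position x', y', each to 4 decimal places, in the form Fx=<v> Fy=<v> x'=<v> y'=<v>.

F_att = 1·(g−p) = 1·(19,12) = (19.0000,12.0000)
o1: d²=13 ≤ ρ²=33; F_rep = 23·(-2,-3)/13² = (-0.2722,-0.4083)
o2: d²=274 > ρ²=33 → inactive
F = F_att + ΣF_rep = (18.7278,11.5917)
p' = p + 1/4·F = (-6.3180,-1.1021)

Fx=18.7278 Fy=11.5917 x'=-6.3180 y'=-1.1021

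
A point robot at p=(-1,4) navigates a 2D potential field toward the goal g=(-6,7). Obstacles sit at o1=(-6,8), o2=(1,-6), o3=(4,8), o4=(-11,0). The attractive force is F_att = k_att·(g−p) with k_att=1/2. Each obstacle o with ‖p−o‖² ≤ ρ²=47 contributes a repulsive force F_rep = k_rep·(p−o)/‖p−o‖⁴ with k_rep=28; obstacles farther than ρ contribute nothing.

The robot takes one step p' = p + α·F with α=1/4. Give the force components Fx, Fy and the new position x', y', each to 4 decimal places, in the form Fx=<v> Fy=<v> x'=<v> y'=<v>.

Fx=-2.5000 Fy=1.3667 x'=-1.6250 y'=4.3417

F_att = 1/2·(g−p) = 1/2·(-5,3) = (-2.5000,1.5000)
o1: d²=41 ≤ ρ²=47; F_rep = 28·(5,-4)/41² = (0.0833,-0.0666)
o2: d²=104 > ρ²=47 → inactive
o3: d²=41 ≤ ρ²=47; F_rep = 28·(-5,-4)/41² = (-0.0833,-0.0666)
o4: d²=116 > ρ²=47 → inactive
F = F_att + ΣF_rep = (-2.5000,1.3667)
p' = p + 1/4·F = (-1.6250,4.3417)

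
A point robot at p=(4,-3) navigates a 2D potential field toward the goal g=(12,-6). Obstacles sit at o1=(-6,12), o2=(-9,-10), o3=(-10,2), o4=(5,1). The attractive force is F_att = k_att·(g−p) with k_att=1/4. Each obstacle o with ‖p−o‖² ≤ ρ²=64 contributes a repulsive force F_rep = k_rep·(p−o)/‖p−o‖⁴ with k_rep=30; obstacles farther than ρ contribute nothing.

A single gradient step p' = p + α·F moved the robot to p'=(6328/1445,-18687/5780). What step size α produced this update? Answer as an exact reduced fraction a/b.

α = 1/5

F_att = 1/4·(g−p) = 1/4·(8,-3) = (2.0000,-0.7500)
o1: d²=325 > ρ²=64 → inactive
o2: d²=218 > ρ²=64 → inactive
o3: d²=221 > ρ²=64 → inactive
o4: d²=17 ≤ ρ²=64; F_rep = 30·(-1,-4)/17² = (-0.1038,-0.4152)
F = F_att + ΣF_rep = (1.8962,-1.1652)
Δp = p'−p = (0.3792,-0.2330); α = Δx/Fx = (548/1445) / (548/289) = 1/5
check: Δy/Fy = (-1347/5780) / (-1347/1156) = 1/5 ✓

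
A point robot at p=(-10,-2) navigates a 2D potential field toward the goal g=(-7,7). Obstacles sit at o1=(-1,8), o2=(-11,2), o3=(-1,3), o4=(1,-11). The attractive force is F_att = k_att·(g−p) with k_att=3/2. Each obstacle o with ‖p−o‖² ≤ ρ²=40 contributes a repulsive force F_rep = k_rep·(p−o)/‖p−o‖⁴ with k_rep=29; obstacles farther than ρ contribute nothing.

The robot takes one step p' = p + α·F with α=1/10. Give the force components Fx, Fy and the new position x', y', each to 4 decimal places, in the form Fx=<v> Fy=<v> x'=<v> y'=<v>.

F_att = 3/2·(g−p) = 3/2·(3,9) = (4.5000,13.5000)
o1: d²=181 > ρ²=40 → inactive
o2: d²=17 ≤ ρ²=40; F_rep = 29·(1,-4)/17² = (0.1003,-0.4014)
o3: d²=106 > ρ²=40 → inactive
o4: d²=202 > ρ²=40 → inactive
F = F_att + ΣF_rep = (4.6003,13.0986)
p' = p + 1/10·F = (-9.5400,-0.6901)

Fx=4.6003 Fy=13.0986 x'=-9.5400 y'=-0.6901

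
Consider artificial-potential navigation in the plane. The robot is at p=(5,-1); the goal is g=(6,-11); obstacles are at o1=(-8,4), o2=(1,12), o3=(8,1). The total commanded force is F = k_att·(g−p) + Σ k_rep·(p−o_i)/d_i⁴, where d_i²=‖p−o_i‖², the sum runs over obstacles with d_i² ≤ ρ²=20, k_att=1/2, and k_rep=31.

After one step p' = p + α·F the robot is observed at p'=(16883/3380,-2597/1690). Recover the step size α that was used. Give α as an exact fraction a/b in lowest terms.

α = 1/10

F_att = 1/2·(g−p) = 1/2·(1,-10) = (0.5000,-5.0000)
o1: d²=194 > ρ²=20 → inactive
o2: d²=185 > ρ²=20 → inactive
o3: d²=13 ≤ ρ²=20; F_rep = 31·(-3,-2)/13² = (-0.5503,-0.3669)
F = F_att + ΣF_rep = (-0.0503,-5.3669)
Δp = p'−p = (-0.0050,-0.5367); α = Δx/Fx = (-17/3380) / (-17/338) = 1/10
check: Δy/Fy = (-907/1690) / (-907/169) = 1/10 ✓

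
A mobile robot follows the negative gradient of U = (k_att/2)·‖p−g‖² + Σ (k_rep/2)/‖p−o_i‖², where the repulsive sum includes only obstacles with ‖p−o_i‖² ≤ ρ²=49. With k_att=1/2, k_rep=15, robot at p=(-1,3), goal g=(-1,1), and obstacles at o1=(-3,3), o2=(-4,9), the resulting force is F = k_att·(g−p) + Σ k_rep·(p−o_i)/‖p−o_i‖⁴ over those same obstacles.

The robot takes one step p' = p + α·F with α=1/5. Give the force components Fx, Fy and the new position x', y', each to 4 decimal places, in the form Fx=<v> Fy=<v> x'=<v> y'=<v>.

F_att = 1/2·(g−p) = 1/2·(0,-2) = (0.0000,-1.0000)
o1: d²=4 ≤ ρ²=49; F_rep = 15·(2,0)/4² = (1.8750,0.0000)
o2: d²=45 ≤ ρ²=49; F_rep = 15·(3,-6)/45² = (0.0222,-0.0444)
F = F_att + ΣF_rep = (1.8972,-1.0444)
p' = p + 1/5·F = (-0.6206,2.7911)

Fx=1.8972 Fy=-1.0444 x'=-0.6206 y'=2.7911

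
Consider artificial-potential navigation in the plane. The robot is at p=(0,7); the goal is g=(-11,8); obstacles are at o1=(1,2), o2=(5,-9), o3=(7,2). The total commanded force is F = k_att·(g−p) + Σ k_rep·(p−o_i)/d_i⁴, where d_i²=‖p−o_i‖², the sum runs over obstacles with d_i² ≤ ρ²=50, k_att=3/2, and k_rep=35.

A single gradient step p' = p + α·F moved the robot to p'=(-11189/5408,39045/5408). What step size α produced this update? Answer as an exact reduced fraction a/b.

F_att = 3/2·(g−p) = 3/2·(-11,1) = (-16.5000,1.5000)
o1: d²=26 ≤ ρ²=50; F_rep = 35·(-1,5)/26² = (-0.0518,0.2589)
o2: d²=281 > ρ²=50 → inactive
o3: d²=74 > ρ²=50 → inactive
F = F_att + ΣF_rep = (-16.5518,1.7589)
Δp = p'−p = (-2.0690,0.2199); α = Δx/Fx = (-11189/5408) / (-11189/676) = 1/8
check: Δy/Fy = (1189/5408) / (1189/676) = 1/8 ✓

α = 1/8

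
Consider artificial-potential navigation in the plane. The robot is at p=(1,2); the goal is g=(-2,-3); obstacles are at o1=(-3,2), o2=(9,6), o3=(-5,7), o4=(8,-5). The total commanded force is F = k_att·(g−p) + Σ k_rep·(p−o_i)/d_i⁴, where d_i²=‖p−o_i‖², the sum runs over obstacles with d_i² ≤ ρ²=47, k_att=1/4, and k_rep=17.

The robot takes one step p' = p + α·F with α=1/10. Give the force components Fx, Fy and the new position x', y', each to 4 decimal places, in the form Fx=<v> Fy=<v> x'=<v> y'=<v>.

Fx=-0.4844 Fy=-1.2500 x'=0.9516 y'=1.8750

F_att = 1/4·(g−p) = 1/4·(-3,-5) = (-0.7500,-1.2500)
o1: d²=16 ≤ ρ²=47; F_rep = 17·(4,0)/16² = (0.2656,0.0000)
o2: d²=80 > ρ²=47 → inactive
o3: d²=61 > ρ²=47 → inactive
o4: d²=98 > ρ²=47 → inactive
F = F_att + ΣF_rep = (-0.4844,-1.2500)
p' = p + 1/10·F = (0.9516,1.8750)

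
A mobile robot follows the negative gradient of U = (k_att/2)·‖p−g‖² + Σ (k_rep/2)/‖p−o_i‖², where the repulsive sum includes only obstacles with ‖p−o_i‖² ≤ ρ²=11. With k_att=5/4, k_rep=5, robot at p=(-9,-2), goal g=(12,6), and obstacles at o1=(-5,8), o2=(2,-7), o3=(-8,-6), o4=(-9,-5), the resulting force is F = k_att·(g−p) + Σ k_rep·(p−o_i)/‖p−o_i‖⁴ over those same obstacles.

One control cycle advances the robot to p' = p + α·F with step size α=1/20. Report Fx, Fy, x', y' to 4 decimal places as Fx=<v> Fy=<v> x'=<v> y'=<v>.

Fx=26.2500 Fy=10.1852 x'=-7.6875 y'=-1.4907

F_att = 5/4·(g−p) = 5/4·(21,8) = (26.2500,10.0000)
o1: d²=116 > ρ²=11 → inactive
o2: d²=146 > ρ²=11 → inactive
o3: d²=17 > ρ²=11 → inactive
o4: d²=9 ≤ ρ²=11; F_rep = 5·(0,3)/9² = (0.0000,0.1852)
F = F_att + ΣF_rep = (26.2500,10.1852)
p' = p + 1/20·F = (-7.6875,-1.4907)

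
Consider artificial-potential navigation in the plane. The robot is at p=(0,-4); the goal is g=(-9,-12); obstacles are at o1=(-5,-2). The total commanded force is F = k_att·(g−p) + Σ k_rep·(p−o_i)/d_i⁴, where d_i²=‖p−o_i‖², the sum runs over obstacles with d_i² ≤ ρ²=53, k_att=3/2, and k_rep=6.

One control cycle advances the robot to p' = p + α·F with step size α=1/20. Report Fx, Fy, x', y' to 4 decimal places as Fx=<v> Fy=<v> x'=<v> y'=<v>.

Fx=-13.4643 Fy=-12.0143 x'=-0.6732 y'=-4.6007

F_att = 3/2·(g−p) = 3/2·(-9,-8) = (-13.5000,-12.0000)
o1: d²=29 ≤ ρ²=53; F_rep = 6·(5,-2)/29² = (0.0357,-0.0143)
F = F_att + ΣF_rep = (-13.4643,-12.0143)
p' = p + 1/20·F = (-0.6732,-4.6007)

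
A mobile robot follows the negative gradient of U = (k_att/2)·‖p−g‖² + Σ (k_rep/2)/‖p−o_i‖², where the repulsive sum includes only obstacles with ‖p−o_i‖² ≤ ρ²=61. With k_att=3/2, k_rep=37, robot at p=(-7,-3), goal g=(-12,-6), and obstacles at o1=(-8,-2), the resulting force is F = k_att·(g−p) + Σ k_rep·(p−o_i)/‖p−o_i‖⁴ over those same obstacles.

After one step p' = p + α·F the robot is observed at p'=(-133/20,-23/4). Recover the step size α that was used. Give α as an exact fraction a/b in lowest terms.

α = 1/5

F_att = 3/2·(g−p) = 3/2·(-5,-3) = (-7.5000,-4.5000)
o1: d²=2 ≤ ρ²=61; F_rep = 37·(1,-1)/2² = (9.2500,-9.2500)
F = F_att + ΣF_rep = (1.7500,-13.7500)
Δp = p'−p = (0.3500,-2.7500); α = Δx/Fx = (7/20) / (7/4) = 1/5
check: Δy/Fy = (-11/4) / (-55/4) = 1/5 ✓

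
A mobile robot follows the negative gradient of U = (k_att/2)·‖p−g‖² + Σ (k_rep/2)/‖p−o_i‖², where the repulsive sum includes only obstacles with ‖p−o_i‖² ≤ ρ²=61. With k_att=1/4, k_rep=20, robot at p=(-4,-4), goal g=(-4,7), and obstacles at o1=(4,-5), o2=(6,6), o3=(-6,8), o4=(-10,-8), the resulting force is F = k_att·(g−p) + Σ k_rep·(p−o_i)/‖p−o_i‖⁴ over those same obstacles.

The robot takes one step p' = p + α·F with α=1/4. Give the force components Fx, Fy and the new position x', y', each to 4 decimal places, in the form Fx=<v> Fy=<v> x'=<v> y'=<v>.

F_att = 1/4·(g−p) = 1/4·(0,11) = (0.0000,2.7500)
o1: d²=65 > ρ²=61 → inactive
o2: d²=200 > ρ²=61 → inactive
o3: d²=148 > ρ²=61 → inactive
o4: d²=52 ≤ ρ²=61; F_rep = 20·(6,4)/52² = (0.0444,0.0296)
F = F_att + ΣF_rep = (0.0444,2.7796)
p' = p + 1/4·F = (-3.9889,-3.3051)

Fx=0.0444 Fy=2.7796 x'=-3.9889 y'=-3.3051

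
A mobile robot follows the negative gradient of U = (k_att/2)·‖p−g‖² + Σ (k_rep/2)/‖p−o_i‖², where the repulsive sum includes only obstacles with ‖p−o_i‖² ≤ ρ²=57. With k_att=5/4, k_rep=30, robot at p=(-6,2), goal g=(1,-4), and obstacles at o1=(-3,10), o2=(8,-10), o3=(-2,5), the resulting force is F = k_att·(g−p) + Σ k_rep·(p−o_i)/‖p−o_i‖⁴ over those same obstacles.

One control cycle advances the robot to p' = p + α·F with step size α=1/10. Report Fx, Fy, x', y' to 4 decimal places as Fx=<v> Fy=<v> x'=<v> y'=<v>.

Fx=8.5580 Fy=-7.6440 x'=-5.1442 y'=1.2356

F_att = 5/4·(g−p) = 5/4·(7,-6) = (8.7500,-7.5000)
o1: d²=73 > ρ²=57 → inactive
o2: d²=340 > ρ²=57 → inactive
o3: d²=25 ≤ ρ²=57; F_rep = 30·(-4,-3)/25² = (-0.1920,-0.1440)
F = F_att + ΣF_rep = (8.5580,-7.6440)
p' = p + 1/10·F = (-5.1442,1.2356)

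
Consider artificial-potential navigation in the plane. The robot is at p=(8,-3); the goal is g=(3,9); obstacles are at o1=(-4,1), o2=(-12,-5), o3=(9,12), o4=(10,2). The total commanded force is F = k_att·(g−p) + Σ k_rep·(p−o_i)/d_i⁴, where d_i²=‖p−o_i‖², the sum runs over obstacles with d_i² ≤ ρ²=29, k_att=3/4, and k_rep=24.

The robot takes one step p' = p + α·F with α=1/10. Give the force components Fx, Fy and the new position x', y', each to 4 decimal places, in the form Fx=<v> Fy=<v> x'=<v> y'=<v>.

F_att = 3/4·(g−p) = 3/4·(-5,12) = (-3.7500,9.0000)
o1: d²=160 > ρ²=29 → inactive
o2: d²=404 > ρ²=29 → inactive
o3: d²=226 > ρ²=29 → inactive
o4: d²=29 ≤ ρ²=29; F_rep = 24·(-2,-5)/29² = (-0.0571,-0.1427)
F = F_att + ΣF_rep = (-3.8071,8.8573)
p' = p + 1/10·F = (7.6193,-2.1143)

Fx=-3.8071 Fy=8.8573 x'=7.6193 y'=-2.1143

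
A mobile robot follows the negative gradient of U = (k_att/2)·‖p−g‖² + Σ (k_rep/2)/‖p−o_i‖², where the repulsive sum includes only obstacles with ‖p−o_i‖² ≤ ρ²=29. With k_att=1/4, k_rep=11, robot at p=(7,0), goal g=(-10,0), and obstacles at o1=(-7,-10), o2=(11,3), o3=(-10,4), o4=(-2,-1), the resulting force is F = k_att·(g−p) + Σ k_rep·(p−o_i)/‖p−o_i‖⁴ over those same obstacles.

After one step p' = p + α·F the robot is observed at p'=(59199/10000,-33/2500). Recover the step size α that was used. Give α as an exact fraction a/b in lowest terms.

F_att = 1/4·(g−p) = 1/4·(-17,0) = (-4.2500,0.0000)
o1: d²=296 > ρ²=29 → inactive
o2: d²=25 ≤ ρ²=29; F_rep = 11·(-4,-3)/25² = (-0.0704,-0.0528)
o3: d²=305 > ρ²=29 → inactive
o4: d²=82 > ρ²=29 → inactive
F = F_att + ΣF_rep = (-4.3204,-0.0528)
Δp = p'−p = (-1.0801,-0.0132); α = Δx/Fx = (-10801/10000) / (-10801/2500) = 1/4
check: Δy/Fy = (-33/2500) / (-33/625) = 1/4 ✓

α = 1/4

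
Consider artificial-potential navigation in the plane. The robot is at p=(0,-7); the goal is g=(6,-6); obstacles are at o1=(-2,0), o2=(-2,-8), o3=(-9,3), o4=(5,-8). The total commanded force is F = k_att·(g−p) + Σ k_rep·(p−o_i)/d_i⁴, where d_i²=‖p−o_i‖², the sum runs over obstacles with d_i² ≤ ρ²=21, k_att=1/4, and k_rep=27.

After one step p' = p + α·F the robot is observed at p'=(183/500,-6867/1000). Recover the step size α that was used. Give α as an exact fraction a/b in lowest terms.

α = 1/10

F_att = 1/4·(g−p) = 1/4·(6,1) = (1.5000,0.2500)
o1: d²=53 > ρ²=21 → inactive
o2: d²=5 ≤ ρ²=21; F_rep = 27·(2,1)/5² = (2.1600,1.0800)
o3: d²=181 > ρ²=21 → inactive
o4: d²=26 > ρ²=21 → inactive
F = F_att + ΣF_rep = (3.6600,1.3300)
Δp = p'−p = (0.3660,0.1330); α = Δx/Fx = (183/500) / (183/50) = 1/10
check: Δy/Fy = (133/1000) / (133/100) = 1/10 ✓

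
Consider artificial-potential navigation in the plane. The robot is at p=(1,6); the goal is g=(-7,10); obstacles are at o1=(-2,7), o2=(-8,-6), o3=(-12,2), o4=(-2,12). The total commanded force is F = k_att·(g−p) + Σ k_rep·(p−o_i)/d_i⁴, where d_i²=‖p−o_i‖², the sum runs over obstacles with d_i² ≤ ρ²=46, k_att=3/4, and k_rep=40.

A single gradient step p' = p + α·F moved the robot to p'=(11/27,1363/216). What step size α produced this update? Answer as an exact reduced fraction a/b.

F_att = 3/4·(g−p) = 3/4·(-8,4) = (-6.0000,3.0000)
o1: d²=10 ≤ ρ²=46; F_rep = 40·(3,-1)/10² = (1.2000,-0.4000)
o2: d²=225 > ρ²=46 → inactive
o3: d²=185 > ρ²=46 → inactive
o4: d²=45 ≤ ρ²=46; F_rep = 40·(3,-6)/45² = (0.0593,-0.1185)
F = F_att + ΣF_rep = (-4.7407,2.4815)
Δp = p'−p = (-0.5926,0.3102); α = Δx/Fx = (-16/27) / (-128/27) = 1/8
check: Δy/Fy = (67/216) / (67/27) = 1/8 ✓

α = 1/8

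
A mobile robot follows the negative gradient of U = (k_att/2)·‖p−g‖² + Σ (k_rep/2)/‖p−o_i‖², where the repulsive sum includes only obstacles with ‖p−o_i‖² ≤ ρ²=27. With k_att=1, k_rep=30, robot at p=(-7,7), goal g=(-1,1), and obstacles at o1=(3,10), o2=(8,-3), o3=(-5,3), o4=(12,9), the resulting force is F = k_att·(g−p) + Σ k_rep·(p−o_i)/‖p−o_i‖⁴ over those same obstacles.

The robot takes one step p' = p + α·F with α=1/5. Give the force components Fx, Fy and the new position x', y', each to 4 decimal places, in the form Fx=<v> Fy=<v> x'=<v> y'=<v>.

Fx=5.8500 Fy=-5.7000 x'=-5.8300 y'=5.8600

F_att = 1·(g−p) = 1·(6,-6) = (6.0000,-6.0000)
o1: d²=109 > ρ²=27 → inactive
o2: d²=325 > ρ²=27 → inactive
o3: d²=20 ≤ ρ²=27; F_rep = 30·(-2,4)/20² = (-0.1500,0.3000)
o4: d²=365 > ρ²=27 → inactive
F = F_att + ΣF_rep = (5.8500,-5.7000)
p' = p + 1/5·F = (-5.8300,5.8600)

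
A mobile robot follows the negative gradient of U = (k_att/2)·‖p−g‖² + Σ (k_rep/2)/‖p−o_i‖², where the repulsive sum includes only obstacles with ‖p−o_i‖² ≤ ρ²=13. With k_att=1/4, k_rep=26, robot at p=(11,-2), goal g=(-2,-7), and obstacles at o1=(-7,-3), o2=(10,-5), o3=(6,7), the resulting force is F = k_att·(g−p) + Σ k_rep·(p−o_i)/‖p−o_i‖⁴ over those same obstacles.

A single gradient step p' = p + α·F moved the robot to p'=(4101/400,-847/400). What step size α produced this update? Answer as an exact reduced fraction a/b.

F_att = 1/4·(g−p) = 1/4·(-13,-5) = (-3.2500,-1.2500)
o1: d²=325 > ρ²=13 → inactive
o2: d²=10 ≤ ρ²=13; F_rep = 26·(1,3)/10² = (0.2600,0.7800)
o3: d²=106 > ρ²=13 → inactive
F = F_att + ΣF_rep = (-2.9900,-0.4700)
Δp = p'−p = (-0.7475,-0.1175); α = Δx/Fx = (-299/400) / (-299/100) = 1/4
check: Δy/Fy = (-47/400) / (-47/100) = 1/4 ✓

α = 1/4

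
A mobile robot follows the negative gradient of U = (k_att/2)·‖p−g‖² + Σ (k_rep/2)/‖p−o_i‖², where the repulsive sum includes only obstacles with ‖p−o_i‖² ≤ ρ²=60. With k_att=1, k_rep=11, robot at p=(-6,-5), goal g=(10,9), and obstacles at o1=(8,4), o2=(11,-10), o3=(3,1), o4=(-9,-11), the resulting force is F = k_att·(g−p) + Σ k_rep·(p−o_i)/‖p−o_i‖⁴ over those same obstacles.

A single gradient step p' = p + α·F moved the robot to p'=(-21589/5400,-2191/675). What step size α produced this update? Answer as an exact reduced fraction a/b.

F_att = 1·(g−p) = 1·(16,14) = (16.0000,14.0000)
o1: d²=277 > ρ²=60 → inactive
o2: d²=314 > ρ²=60 → inactive
o3: d²=117 > ρ²=60 → inactive
o4: d²=45 ≤ ρ²=60; F_rep = 11·(3,6)/45² = (0.0163,0.0326)
F = F_att + ΣF_rep = (16.0163,14.0326)
Δp = p'−p = (2.0020,1.7541); α = Δx/Fx = (10811/5400) / (10811/675) = 1/8
check: Δy/Fy = (1184/675) / (9472/675) = 1/8 ✓

α = 1/8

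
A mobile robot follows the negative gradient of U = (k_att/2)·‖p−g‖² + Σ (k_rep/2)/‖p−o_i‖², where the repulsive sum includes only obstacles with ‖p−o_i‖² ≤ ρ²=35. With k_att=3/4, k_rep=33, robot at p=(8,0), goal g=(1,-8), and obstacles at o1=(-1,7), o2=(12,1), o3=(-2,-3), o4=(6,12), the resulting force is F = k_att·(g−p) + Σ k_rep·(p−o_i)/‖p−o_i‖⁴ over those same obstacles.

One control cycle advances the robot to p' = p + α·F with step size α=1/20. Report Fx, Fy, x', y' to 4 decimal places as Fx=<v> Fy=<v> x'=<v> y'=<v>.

Fx=-5.7067 Fy=-6.1142 x'=7.7147 y'=-0.3057

F_att = 3/4·(g−p) = 3/4·(-7,-8) = (-5.2500,-6.0000)
o1: d²=130 > ρ²=35 → inactive
o2: d²=17 ≤ ρ²=35; F_rep = 33·(-4,-1)/17² = (-0.4567,-0.1142)
o3: d²=109 > ρ²=35 → inactive
o4: d²=148 > ρ²=35 → inactive
F = F_att + ΣF_rep = (-5.7067,-6.1142)
p' = p + 1/20·F = (7.7147,-0.3057)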